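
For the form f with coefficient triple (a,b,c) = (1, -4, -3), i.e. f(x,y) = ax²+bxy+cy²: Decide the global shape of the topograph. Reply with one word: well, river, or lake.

D = b²−4ac = (-4)² − 4·1·(-3) = 28
D > 0 non-square ⇒ indefinite ⇒ periodic river

river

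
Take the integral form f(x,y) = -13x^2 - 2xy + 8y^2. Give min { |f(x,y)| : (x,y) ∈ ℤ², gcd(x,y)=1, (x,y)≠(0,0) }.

descent: ρ → (8,18,-3)  [lands on river]
river: ρ → (-3,18,8)
river: ρ → (8,14,-7)
river: ρ → (-7,14,8)
closes: descent 1, river 4
min |a| on river = 3

3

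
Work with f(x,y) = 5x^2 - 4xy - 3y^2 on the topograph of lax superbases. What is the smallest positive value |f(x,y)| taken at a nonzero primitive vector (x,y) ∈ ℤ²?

descent: ρ → (-3,4,5)  [lands on river]
river: ρ → (5,6,-2)
river: ρ → (-2,6,5)
river: ρ → (5,4,-3)
river: ρ → (-3,8,1)
river: ρ → (1,8,-3)
closes: descent 1, river 6
min |a| on river = 1

1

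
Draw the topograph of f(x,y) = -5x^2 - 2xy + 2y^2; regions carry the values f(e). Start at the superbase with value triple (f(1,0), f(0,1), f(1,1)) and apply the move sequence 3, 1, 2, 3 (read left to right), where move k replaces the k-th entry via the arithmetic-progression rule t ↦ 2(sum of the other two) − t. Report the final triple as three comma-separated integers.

start (-5,2,-5) = (f(1,0),f(0,1),f(1,1))
replace slot 3: 2·((-5)+2) − (-5) = -1 → (-5,2,-1)
replace slot 1: 2·(2+(-1)) − (-5) = 7 → (7,2,-1)
replace slot 2: 2·(7+(-1)) − 2 = 10 → (7,10,-1)
replace slot 3: 2·(7+10) − (-1) = 35 → (7,10,35)

7,10,35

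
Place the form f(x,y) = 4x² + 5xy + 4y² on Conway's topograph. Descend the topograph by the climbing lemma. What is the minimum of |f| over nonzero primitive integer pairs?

translate: b→-3 (≡5 mod 8), so (4,5,4)→(4,-3,3)
flip: (4,-3,3)→(3,3,4)
reduced (well bottom): (3,3,4) with a≤c, −a<b≤a
well minimum = a = 3

3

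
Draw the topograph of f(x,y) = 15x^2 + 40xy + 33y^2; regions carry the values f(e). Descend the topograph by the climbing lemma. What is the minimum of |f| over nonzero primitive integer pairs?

translate: b→10 (≡40 mod 30), so (15,40,33)→(15,10,8)
flip: (15,10,8)→(8,-10,15)
translate: b→6 (≡-10 mod 16), so (8,-10,15)→(8,6,13)
reduced (well bottom): (8,6,13) with a≤c, −a<b≤a
well minimum = a = 8

8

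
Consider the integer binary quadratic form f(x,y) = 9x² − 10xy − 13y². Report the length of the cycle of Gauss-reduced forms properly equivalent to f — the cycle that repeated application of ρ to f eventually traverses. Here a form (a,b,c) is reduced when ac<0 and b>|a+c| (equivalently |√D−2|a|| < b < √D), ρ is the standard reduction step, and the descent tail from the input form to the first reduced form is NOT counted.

D = 568, ⌊√D⌋ = 23
descent: ρ → (-13,10,9)  [lands on river]
river: ρ → (9,8,-14)
river: ρ → (-14,20,3)
river: ρ → (3,22,-7)
river: ρ → (-7,20,6)
river: ρ → (6,16,-13)
ρ-cycle length = 6 (tail of 1 descent step not counted)

6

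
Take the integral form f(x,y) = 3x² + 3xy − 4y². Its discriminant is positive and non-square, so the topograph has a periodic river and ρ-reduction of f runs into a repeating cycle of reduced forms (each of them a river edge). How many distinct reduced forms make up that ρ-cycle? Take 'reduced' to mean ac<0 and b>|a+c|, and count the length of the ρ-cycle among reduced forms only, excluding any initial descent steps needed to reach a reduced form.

D = 57, ⌊√D⌋ = 7
river: ρ → (-4,5,2)
river: ρ → (2,7,-1)
river: ρ → (-1,7,2)
river: ρ → (2,5,-4)
river: ρ → (-4,3,3)
river: ρ → (3,3,-4)
ρ-cycle length = 6 (tail of 0 descent steps not counted)

6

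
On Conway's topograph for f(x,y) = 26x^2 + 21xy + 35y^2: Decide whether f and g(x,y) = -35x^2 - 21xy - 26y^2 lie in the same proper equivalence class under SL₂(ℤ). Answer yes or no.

D₁ = -3199, D₂ = -3199
f: reduced (well bottom): (26,21,35) with a≤c, −a<b≤a
g is negative-definite; reduce −g:
−g: flip: (35,21,26)→(26,-21,35)
−g: reduced (well bottom): (26,-21,35) with a≤c, −a<b≤a
flip sign back: reduced form of g is (-26,21,-35)
reduced forms (26, 21, 35) vs (-26, 21, -35) ⇒ inequivalent

no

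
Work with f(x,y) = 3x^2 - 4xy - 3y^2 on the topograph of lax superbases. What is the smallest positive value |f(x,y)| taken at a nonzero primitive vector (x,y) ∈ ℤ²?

descent: ρ → (-3,4,3)  [lands on river]
river: ρ → (3,2,-4)
river: ρ → (-4,6,1)
river: ρ → (1,6,-4)
river: ρ → (-4,2,3)
river: ρ → (3,4,-3)
river: ρ → (-3,2,4)
river: ρ → (4,6,-1)
river: ρ → (-1,6,4)
river: ρ → (4,2,-3)
closes: descent 1, river 10
min |a| on river = 1

1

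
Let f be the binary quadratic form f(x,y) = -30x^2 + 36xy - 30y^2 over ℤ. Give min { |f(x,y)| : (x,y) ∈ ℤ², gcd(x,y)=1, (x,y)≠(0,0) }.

translate: b→24 (≡-36 mod 60), so (30,-36,30)→(30,24,24)
flip: (30,24,24)→(24,-24,30)
translate: b→24 (≡-24 mod 48), so (24,-24,30)→(24,24,30)
reduced (well bottom): (24,24,30) with a≤c, −a<b≤a
well minimum |f| = |-24| = 24 (negative-definite)

24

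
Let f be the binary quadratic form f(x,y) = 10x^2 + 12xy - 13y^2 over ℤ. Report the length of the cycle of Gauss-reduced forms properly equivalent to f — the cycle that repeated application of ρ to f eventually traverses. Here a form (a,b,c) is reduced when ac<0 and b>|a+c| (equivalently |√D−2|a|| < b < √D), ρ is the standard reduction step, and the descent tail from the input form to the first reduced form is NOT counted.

D = 664, ⌊√D⌋ = 25
river: ρ → (-13,14,9)
river: ρ → (9,22,-5)
river: ρ → (-5,18,17)
river: ρ → (17,16,-6)
river: ρ → (-6,20,11)
river: ρ → (11,24,-2)
river: ρ → (-2,24,11)
river: ρ → (11,20,-6)
river: ρ → (-6,16,17)
river: ρ → (17,18,-5)
river: ρ → (-5,22,9)
river: ρ → (9,14,-13)
river: ρ → (-13,12,10)
river: ρ → (10,8,-15)
river: ρ → (-15,22,3)
river: ρ → (3,20,-22)
river: ρ → (-22,24,1)
river: ρ → (1,24,-22)
river: ρ → (-22,20,3)
river: ρ → (3,22,-15)
river: ρ → (-15,8,10)
river: ρ → (10,12,-13)
ρ-cycle length = 22 (tail of 0 descent steps not counted)

22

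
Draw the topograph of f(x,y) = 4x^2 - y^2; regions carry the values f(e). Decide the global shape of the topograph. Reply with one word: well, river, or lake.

D = b²−4ac = 0² − 4·4·(-1) = 16
D = 4² is a perfect square ⇒ form factors over ℤ ⇒ lakes

lake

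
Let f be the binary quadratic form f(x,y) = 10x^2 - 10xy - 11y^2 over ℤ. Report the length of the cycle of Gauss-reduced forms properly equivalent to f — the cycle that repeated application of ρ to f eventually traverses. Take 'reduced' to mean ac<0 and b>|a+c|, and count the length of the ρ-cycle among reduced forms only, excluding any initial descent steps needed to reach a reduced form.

D = 540, ⌊√D⌋ = 23
descent: ρ → (-11,10,10)  [lands on river]
river: ρ → (10,10,-11)
river: ρ → (-11,12,9)
river: ρ → (9,6,-14)
river: ρ → (-14,22,1)
river: ρ → (1,22,-14)
river: ρ → (-14,6,9)
river: ρ → (9,12,-11)
ρ-cycle length = 8 (tail of 1 descent step not counted)

8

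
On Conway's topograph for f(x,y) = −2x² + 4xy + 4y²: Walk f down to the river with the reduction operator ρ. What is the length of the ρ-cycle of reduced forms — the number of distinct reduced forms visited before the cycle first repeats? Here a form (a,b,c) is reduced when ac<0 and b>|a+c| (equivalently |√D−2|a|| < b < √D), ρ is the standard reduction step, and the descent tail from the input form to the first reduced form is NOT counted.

D = 48, ⌊√D⌋ = 6
river: ρ → (4,4,-2)
river: ρ → (-2,4,4)
ρ-cycle length = 2 (tail of 0 descent steps not counted)

2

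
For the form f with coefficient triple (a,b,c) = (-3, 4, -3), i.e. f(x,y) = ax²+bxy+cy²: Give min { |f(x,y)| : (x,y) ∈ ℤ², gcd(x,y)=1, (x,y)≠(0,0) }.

translate: b→2 (≡-4 mod 6), so (3,-4,3)→(3,2,2)
flip: (3,2,2)→(2,-2,3)
translate: b→2 (≡-2 mod 4), so (2,-2,3)→(2,2,3)
reduced (well bottom): (2,2,3) with a≤c, −a<b≤a
well minimum |f| = |-2| = 2 (negative-definite)

2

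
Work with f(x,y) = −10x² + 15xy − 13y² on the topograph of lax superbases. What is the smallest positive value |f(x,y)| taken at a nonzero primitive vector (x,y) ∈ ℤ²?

translate: b→5 (≡-15 mod 20), so (10,-15,13)→(10,5,8)
flip: (10,5,8)→(8,-5,10)
reduced (well bottom): (8,-5,10) with a≤c, −a<b≤a
well minimum |f| = |-8| = 8 (negative-definite)

8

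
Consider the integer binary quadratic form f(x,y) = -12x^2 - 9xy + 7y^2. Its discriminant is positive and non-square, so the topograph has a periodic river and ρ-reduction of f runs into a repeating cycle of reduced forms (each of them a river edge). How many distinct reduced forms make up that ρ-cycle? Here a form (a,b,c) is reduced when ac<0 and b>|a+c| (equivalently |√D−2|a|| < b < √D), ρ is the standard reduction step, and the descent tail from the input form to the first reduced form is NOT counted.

D = 417, ⌊√D⌋ = 20
descent: ρ → (7,9,-12)  [lands on river]
river: ρ → (-12,15,4)
river: ρ → (4,17,-8)
river: ρ → (-8,15,6)
river: ρ → (6,9,-14)
river: ρ → (-14,19,1)
river: ρ → (1,19,-14)
river: ρ → (-14,9,6)
river: ρ → (6,15,-8)
river: ρ → (-8,17,4)
river: ρ → (4,15,-12)
river: ρ → (-12,9,7)
river: ρ → (7,19,-2)
river: ρ → (-2,17,16)
river: ρ → (16,15,-3)
river: ρ → (-3,15,16)
river: ρ → (16,17,-2)
river: ρ → (-2,19,7)
ρ-cycle length = 18 (tail of 1 descent step not counted)

18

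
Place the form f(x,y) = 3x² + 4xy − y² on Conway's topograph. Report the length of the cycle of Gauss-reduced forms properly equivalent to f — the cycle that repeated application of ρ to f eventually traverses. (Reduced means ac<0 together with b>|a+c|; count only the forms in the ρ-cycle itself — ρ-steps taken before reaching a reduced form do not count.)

D = 28, ⌊√D⌋ = 5
river: ρ → (-1,4,3)
river: ρ → (3,2,-2)
river: ρ → (-2,2,3)
river: ρ → (3,4,-1)
ρ-cycle length = 4 (tail of 0 descent steps not counted)

4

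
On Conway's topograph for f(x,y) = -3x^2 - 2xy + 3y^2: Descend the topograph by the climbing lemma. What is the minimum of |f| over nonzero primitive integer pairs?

descent: ρ → (3,2,-3)  [lands on river]
river: ρ → (-3,4,2)
river: ρ → (2,4,-3)
river: ρ → (-3,2,3)
river: ρ → (3,4,-2)
river: ρ → (-2,4,3)
closes: descent 1, river 6
min |a| on river = 2

2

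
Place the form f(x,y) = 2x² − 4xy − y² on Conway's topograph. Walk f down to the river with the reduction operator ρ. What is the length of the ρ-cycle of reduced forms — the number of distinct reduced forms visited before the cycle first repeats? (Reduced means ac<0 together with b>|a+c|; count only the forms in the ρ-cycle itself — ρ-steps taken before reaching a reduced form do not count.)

D = 24, ⌊√D⌋ = 4
descent: ρ → (-1,4,2)  [lands on river]
river: ρ → (2,4,-1)
ρ-cycle length = 2 (tail of 1 descent step not counted)

2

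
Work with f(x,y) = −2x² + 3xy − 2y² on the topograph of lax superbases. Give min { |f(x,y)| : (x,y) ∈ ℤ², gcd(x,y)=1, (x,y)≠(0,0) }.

translate: b→1 (≡-3 mod 4), so (2,-3,2)→(2,1,1)
flip: (2,1,1)→(1,-1,2)
translate: b→1 (≡-1 mod 2), so (1,-1,2)→(1,1,2)
reduced (well bottom): (1,1,2) with a≤c, −a<b≤a
well minimum |f| = |-1| = 1 (negative-definite)

1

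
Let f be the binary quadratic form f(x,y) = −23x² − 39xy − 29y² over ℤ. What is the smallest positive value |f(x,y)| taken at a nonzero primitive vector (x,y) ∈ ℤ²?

translate: b→-7 (≡39 mod 46), so (23,39,29)→(23,-7,13)
flip: (23,-7,13)→(13,7,23)
reduced (well bottom): (13,7,23) with a≤c, −a<b≤a
well minimum |f| = |-13| = 13 (negative-definite)

13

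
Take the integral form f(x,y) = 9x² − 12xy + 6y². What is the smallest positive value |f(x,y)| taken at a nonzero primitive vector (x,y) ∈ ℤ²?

translate: b→6 (≡-12 mod 18), so (9,-12,6)→(9,6,3)
flip: (9,6,3)→(3,-6,9)
translate: b→0 (≡-6 mod 6), so (3,-6,9)→(3,0,6)
reduced (well bottom): (3,0,6) with a≤c, −a<b≤a
well minimum = a = 3

3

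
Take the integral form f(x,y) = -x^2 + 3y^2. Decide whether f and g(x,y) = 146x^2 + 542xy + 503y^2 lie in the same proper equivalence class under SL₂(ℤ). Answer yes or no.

D₁ = 12, D₂ = 12
river cycle of f (length 2): (-1, 2, 2), (2, 2, -1)
river cycle of g (length 2): (-1, 2, 2), (2, 2, -1)
cycles coincide ⇒ equivalent

yes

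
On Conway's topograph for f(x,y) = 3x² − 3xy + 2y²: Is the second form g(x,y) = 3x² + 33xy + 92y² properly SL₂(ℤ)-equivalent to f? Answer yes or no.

D₁ = -15, D₂ = -15
f: translate: b→3 (≡-3 mod 6), so (3,-3,2)→(3,3,2)
f: flip: (3,3,2)→(2,-3,3)
f: translate: b→1 (≡-3 mod 4), so (2,-3,3)→(2,1,2)
f: reduced (well bottom): (2,1,2) with a≤c, −a<b≤a
g: translate: b→3 (≡33 mod 6), so (3,33,92)→(3,3,2)
g: flip: (3,3,2)→(2,-3,3)
g: translate: b→1 (≡-3 mod 4), so (2,-3,3)→(2,1,2)
g: reduced (well bottom): (2,1,2) with a≤c, −a<b≤a
reduced forms (2, 1, 2) vs (2, 1, 2) ⇒ equivalent

yes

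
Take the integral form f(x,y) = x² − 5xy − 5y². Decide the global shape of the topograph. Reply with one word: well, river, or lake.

D = b²−4ac = (-5)² − 4·1·(-5) = 45
D > 0 non-square ⇒ indefinite ⇒ periodic river

river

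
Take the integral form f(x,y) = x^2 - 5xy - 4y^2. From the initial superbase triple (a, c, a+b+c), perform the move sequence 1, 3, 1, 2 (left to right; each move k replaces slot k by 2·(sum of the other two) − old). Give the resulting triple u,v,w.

start (1,-4,-8) = (f(1,0),f(0,1),f(1,1))
replace slot 1: 2·((-4)+(-8)) − 1 = -25 → (-25,-4,-8)
replace slot 3: 2·((-25)+(-4)) − (-8) = -50 → (-25,-4,-50)
replace slot 1: 2·((-4)+(-50)) − (-25) = -83 → (-83,-4,-50)
replace slot 2: 2·((-83)+(-50)) − (-4) = -262 → (-83,-262,-50)

-83,-262,-50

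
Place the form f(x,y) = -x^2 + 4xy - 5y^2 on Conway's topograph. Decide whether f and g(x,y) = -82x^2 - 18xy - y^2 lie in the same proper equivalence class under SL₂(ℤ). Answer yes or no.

D₁ = -4, D₂ = -4
f is negative-definite; reduce −f:
−f: translate: b→0 (≡-4 mod 2), so (1,-4,5)→(1,0,1)
−f: reduced (well bottom): (1,0,1) with a≤c, −a<b≤a
flip sign back: reduced form of f is (-1,0,-1)
g is negative-definite; reduce −g:
−g: flip: (82,18,1)→(1,-18,82)
−g: translate: b→0 (≡-18 mod 2), so (1,-18,82)→(1,0,1)
−g: reduced (well bottom): (1,0,1) with a≤c, −a<b≤a
flip sign back: reduced form of g is (-1,0,-1)
reduced forms (-1, 0, -1) vs (-1, 0, -1) ⇒ equivalent

yes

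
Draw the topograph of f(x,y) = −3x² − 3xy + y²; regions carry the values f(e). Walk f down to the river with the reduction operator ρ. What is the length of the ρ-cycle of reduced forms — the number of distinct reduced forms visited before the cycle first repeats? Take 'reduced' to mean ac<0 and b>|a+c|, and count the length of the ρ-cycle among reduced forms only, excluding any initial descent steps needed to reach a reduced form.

D = 21, ⌊√D⌋ = 4
descent: ρ → (1,3,-3)  [lands on river]
river: ρ → (-3,3,1)
ρ-cycle length = 2 (tail of 1 descent step not counted)

2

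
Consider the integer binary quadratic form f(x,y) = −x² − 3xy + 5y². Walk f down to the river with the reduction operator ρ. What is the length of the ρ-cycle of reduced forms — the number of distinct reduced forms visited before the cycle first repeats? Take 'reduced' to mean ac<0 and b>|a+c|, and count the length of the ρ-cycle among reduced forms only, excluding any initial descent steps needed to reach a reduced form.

D = 29, ⌊√D⌋ = 5
descent: ρ → (5,3,-1)
descent: ρ → (-1,5,1)  [lands on river]
river: ρ → (1,5,-1)
ρ-cycle length = 2 (tail of 2 descent steps not counted)

2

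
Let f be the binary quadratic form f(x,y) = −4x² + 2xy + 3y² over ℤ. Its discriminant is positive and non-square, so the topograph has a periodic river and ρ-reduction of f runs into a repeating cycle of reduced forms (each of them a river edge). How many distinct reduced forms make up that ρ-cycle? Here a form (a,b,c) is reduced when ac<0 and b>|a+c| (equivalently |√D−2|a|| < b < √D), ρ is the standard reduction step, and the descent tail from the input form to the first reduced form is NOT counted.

D = 52, ⌊√D⌋ = 7
river: ρ → (3,4,-3)
river: ρ → (-3,2,4)
river: ρ → (4,6,-1)
river: ρ → (-1,6,4)
river: ρ → (4,2,-3)
river: ρ → (-3,4,3)
river: ρ → (3,2,-4)
river: ρ → (-4,6,1)
river: ρ → (1,6,-4)
river: ρ → (-4,2,3)
ρ-cycle length = 10 (tail of 0 descent steps not counted)

10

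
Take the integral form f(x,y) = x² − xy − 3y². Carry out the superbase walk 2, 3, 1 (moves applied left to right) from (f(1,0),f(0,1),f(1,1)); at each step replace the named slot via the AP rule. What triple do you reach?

start (1,-3,-3) = (f(1,0),f(0,1),f(1,1))
replace slot 2: 2·(1+(-3)) − (-3) = -1 → (1,-1,-3)
replace slot 3: 2·(1+(-1)) − (-3) = 3 → (1,-1,3)
replace slot 1: 2·((-1)+3) − 1 = 3 → (3,-1,3)

3,-1,3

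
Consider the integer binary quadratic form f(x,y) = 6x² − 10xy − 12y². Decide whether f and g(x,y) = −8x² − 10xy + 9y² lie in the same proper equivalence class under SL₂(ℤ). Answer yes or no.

D₁ = 388, D₂ = 388
river cycle of f (length 18): (-12, 10, 6), (6, 14, -8), (-8, 18, 2), (2, 18, -8), (-8, 14, 6), (6, 10, -12), (-12, 14, 4), (4, 18, -4), (-4, 14, 12), (12, 10, -6), … (8 more)
river cycle of g (length 22): (9, 10, -8), (-8, 6, 11), (11, 16, -3), (-3, 14, 16), (16, 18, -1), (-1, 18, 16), (16, 14, -3), (-3, 16, 11), (11, 6, -8), (-8, 10, 9), … (12 more)
cycles differ ⇒ inequivalent

no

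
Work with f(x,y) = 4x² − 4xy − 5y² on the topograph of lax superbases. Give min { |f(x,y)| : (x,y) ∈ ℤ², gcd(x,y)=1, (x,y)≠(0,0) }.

descent: ρ → (-5,4,4)  [lands on river]
river: ρ → (4,4,-5)
river: ρ → (-5,6,3)
river: ρ → (3,6,-5)
closes: descent 1, river 4
min |a| on river = 3

3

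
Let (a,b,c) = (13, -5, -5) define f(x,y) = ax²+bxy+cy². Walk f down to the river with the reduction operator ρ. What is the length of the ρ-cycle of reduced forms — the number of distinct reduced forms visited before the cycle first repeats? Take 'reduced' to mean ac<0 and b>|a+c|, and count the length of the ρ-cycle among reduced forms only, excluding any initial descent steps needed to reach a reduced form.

D = 285, ⌊√D⌋ = 16
descent: ρ → (-5,15,3)  [lands on river]
river: ρ → (3,15,-5)
ρ-cycle length = 2 (tail of 1 descent step not counted)

2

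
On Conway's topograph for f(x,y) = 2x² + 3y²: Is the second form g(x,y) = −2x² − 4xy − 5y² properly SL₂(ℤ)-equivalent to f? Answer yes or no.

D₁ = -24, D₂ = -24
f: reduced (well bottom): (2,0,3) with a≤c, −a<b≤a
g is negative-definite; reduce −g:
−g: translate: b→0 (≡4 mod 4), so (2,4,5)→(2,0,3)
−g: reduced (well bottom): (2,0,3) with a≤c, −a<b≤a
flip sign back: reduced form of g is (-2,0,-3)
reduced forms (2, 0, 3) vs (-2, 0, -3) ⇒ inequivalent

no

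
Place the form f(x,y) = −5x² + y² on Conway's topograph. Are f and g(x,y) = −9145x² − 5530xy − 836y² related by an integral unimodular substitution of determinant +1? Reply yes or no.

D₁ = 20, D₂ = 20
river cycle of f (length 2): (1, 4, -1), (-1, 4, 1)
river cycle of g (length 2): (1, 4, -1), (-1, 4, 1)
cycles coincide ⇒ equivalent

yes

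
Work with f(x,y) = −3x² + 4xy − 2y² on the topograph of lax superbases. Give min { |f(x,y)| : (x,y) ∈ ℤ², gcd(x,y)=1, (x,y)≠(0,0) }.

translate: b→2 (≡-4 mod 6), so (3,-4,2)→(3,2,1)
flip: (3,2,1)→(1,-2,3)
translate: b→0 (≡-2 mod 2), so (1,-2,3)→(1,0,2)
reduced (well bottom): (1,0,2) with a≤c, −a<b≤a
well minimum |f| = |-1| = 1 (negative-definite)

1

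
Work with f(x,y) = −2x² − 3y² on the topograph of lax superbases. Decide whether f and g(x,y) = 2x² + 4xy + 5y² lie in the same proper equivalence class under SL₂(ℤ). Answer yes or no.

D₁ = -24, D₂ = -24
f is negative-definite; reduce −f:
−f: reduced (well bottom): (2,0,3) with a≤c, −a<b≤a
flip sign back: reduced form of f is (-2,0,-3)
g: translate: b→0 (≡4 mod 4), so (2,4,5)→(2,0,3)
g: reduced (well bottom): (2,0,3) with a≤c, −a<b≤a
reduced forms (-2, 0, -3) vs (2, 0, 3) ⇒ inequivalent

no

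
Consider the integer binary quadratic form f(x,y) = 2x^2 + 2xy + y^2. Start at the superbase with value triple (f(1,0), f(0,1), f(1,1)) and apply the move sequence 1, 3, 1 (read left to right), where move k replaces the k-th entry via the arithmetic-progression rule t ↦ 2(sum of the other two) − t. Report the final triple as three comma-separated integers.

start (2,1,5) = (f(1,0),f(0,1),f(1,1))
replace slot 1: 2·(1+5) − 2 = 10 → (10,1,5)
replace slot 3: 2·(10+1) − 5 = 17 → (10,1,17)
replace slot 1: 2·(1+17) − 10 = 26 → (26,1,17)

26,1,17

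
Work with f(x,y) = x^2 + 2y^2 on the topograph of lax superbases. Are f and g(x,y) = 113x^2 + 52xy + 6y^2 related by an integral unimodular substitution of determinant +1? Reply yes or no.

D₁ = -8, D₂ = -8
f: reduced (well bottom): (1,0,2) with a≤c, −a<b≤a
g: flip: (113,52,6)→(6,-52,113)
g: translate: b→-4 (≡-52 mod 12), so (6,-52,113)→(6,-4,1)
g: flip: (6,-4,1)→(1,4,6)
g: translate: b→0 (≡4 mod 2), so (1,4,6)→(1,0,2)
g: reduced (well bottom): (1,0,2) with a≤c, −a<b≤a
reduced forms (1, 0, 2) vs (1, 0, 2) ⇒ equivalent

yes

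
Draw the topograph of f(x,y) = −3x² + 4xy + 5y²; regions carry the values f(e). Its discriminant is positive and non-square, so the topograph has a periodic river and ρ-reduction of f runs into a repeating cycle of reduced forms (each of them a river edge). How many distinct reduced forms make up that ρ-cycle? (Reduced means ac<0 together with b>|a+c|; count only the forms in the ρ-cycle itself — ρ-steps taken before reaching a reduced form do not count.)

D = 76, ⌊√D⌋ = 8
river: ρ → (5,6,-2)
river: ρ → (-2,6,5)
river: ρ → (5,4,-3)
river: ρ → (-3,8,1)
river: ρ → (1,8,-3)
river: ρ → (-3,4,5)
ρ-cycle length = 6 (tail of 0 descent steps not counted)

6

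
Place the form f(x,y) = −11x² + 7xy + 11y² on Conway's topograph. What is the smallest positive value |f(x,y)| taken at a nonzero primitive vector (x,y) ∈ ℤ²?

river: ρ → (11,15,-7)
river: ρ → (-7,13,13)
river: ρ → (13,13,-7)
river: ρ → (-7,15,11)
river: ρ → (11,7,-11)
river: ρ → (-11,15,7)
river: ρ → (7,13,-13)
river: ρ → (-13,13,7)
river: ρ → (7,15,-11)
river: ρ → (-11,7,11)
closes: descent 0, river 10
min |a| on river = 7

7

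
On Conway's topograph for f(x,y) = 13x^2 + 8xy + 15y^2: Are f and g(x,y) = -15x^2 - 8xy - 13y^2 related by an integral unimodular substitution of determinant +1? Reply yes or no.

D₁ = -716, D₂ = -716
f: reduced (well bottom): (13,8,15) with a≤c, −a<b≤a
g is negative-definite; reduce −g:
−g: flip: (15,8,13)→(13,-8,15)
−g: reduced (well bottom): (13,-8,15) with a≤c, −a<b≤a
flip sign back: reduced form of g is (-13,8,-15)
reduced forms (13, 8, 15) vs (-13, 8, -15) ⇒ inequivalent

no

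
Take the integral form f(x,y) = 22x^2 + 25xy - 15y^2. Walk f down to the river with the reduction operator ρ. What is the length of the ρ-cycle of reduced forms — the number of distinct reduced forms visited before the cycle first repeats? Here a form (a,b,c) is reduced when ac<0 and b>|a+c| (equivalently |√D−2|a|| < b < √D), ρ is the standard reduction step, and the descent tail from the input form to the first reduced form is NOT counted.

D = 1945, ⌊√D⌋ = 44
river: ρ → (-15,35,12)
river: ρ → (12,37,-12)
river: ρ → (-12,35,15)
river: ρ → (15,25,-22)
river: ρ → (-22,19,18)
river: ρ → (18,17,-23)
river: ρ → (-23,29,12)
river: ρ → (12,43,-2)
river: ρ → (-2,41,33)
river: ρ → (33,25,-10)
river: ρ → (-10,35,18)
river: ρ → (18,37,-8)
river: ρ → (-8,43,3)
river: ρ → (3,41,-22)
river: ρ → (-22,3,22)
river: ρ → (22,41,-3)
river: ρ → (-3,43,8)
river: ρ → (8,37,-18)
river: ρ → (-18,35,10)
river: ρ → (10,25,-33)
river: ρ → (-33,41,2)
river: ρ → (2,43,-12)
river: ρ → (-12,29,23)
river: ρ → (23,17,-18)
river: ρ → (-18,19,22)
river: ρ → (22,25,-15)
ρ-cycle length = 26 (tail of 0 descent steps not counted)

26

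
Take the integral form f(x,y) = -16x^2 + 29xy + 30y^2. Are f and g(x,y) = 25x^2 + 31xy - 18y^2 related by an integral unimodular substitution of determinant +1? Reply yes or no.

D₁ = 2761, D₂ = 2761
river cycle of f (length 74): (30, 31, -15), (-15, 29, 32), (32, 35, -12), (-12, 37, 29), (29, 21, -20), (-20, 19, 30), (30, 41, -9), (-9, 49, 10), (10, 51, -4), (-4, 45, 46), … (64 more)
river cycle of g (length 74): (-18, 41, 15), (15, 49, -6), (-6, 47, 23), (23, 45, -8), (-8, 51, 5), (5, 49, -18), (-18, 23, 31), (31, 39, -10), (-10, 41, 27), (27, 13, -24), … (64 more)
cycles differ ⇒ inequivalent

no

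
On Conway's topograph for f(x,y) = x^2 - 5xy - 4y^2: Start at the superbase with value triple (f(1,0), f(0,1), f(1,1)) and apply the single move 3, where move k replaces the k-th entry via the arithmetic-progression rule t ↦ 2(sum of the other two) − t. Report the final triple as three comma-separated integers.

start (1,-4,-8) = (f(1,0),f(0,1),f(1,1))
replace slot 3: 2·(1+(-4)) − (-8) = 2 → (1,-4,2)

1,-4,2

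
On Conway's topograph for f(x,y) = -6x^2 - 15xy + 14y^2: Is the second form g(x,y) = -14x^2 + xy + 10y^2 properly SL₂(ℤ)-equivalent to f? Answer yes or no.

D₁ = 561, D₂ = 561
river cycle of f (length 16): (14, 15, -6), (-6, 21, 5), (5, 19, -10), (-10, 21, 3), (3, 21, -10), (-10, 19, 5), (5, 21, -6), (-6, 15, 14), (14, 13, -7), (-7, 15, 12), … (6 more)
river cycle of g (length 16): (10, 19, -5), (-5, 21, 6), (6, 15, -14), (-14, 13, 7), (7, 15, -12), (-12, 9, 10), (10, 11, -11), (-11, 11, 10), (10, 9, -12), (-12, 15, 7), … (6 more)
cycles differ ⇒ inequivalent

no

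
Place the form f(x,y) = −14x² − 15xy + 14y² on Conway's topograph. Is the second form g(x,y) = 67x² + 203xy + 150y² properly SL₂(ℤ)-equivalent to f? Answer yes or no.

D₁ = 1009, D₂ = 1009
river cycle of f (length 14): (14, 15, -14), (-14, 13, 15), (15, 17, -12), (-12, 31, 1), (1, 31, -12), (-12, 17, 15), (15, 13, -14), (-14, 15, 14), (14, 13, -15), (-15, 17, 12), … (4 more)
river cycle of g (length 14): (14, 15, -14), (-14, 13, 15), (15, 17, -12), (-12, 31, 1), (1, 31, -12), (-12, 17, 15), (15, 13, -14), (-14, 15, 14), (14, 13, -15), (-15, 17, 12), … (4 more)
cycles coincide ⇒ equivalent

yes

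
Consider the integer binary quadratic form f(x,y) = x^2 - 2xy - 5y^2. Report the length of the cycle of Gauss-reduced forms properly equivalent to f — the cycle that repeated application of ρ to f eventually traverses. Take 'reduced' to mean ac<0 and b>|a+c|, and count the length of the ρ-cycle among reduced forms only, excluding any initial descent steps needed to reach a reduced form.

D = 24, ⌊√D⌋ = 4
descent: ρ → (-5,2,1)
descent: ρ → (1,4,-2)  [lands on river]
river: ρ → (-2,4,1)
ρ-cycle length = 2 (tail of 2 descent steps not counted)

2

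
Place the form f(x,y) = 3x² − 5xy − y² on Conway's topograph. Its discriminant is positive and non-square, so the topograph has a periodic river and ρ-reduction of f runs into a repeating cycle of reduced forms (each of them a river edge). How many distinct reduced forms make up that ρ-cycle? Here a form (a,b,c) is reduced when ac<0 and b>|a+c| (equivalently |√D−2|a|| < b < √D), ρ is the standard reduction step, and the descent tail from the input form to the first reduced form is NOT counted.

D = 37, ⌊√D⌋ = 6
descent: ρ → (-1,5,3)  [lands on river]
river: ρ → (3,1,-3)
river: ρ → (-3,5,1)
river: ρ → (1,5,-3)
river: ρ → (-3,1,3)
river: ρ → (3,5,-1)
ρ-cycle length = 6 (tail of 1 descent step not counted)

6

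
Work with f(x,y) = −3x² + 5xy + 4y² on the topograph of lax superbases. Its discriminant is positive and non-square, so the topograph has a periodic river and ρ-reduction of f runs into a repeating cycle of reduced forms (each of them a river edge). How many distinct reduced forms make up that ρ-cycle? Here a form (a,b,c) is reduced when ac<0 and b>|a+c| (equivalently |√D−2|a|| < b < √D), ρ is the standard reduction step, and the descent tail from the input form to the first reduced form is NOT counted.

D = 73, ⌊√D⌋ = 8
river: ρ → (4,3,-4)
river: ρ → (-4,5,3)
river: ρ → (3,7,-2)
river: ρ → (-2,5,6)
river: ρ → (6,7,-1)
river: ρ → (-1,7,6)
river: ρ → (6,5,-2)
river: ρ → (-2,7,3)
river: ρ → (3,5,-4)
river: ρ → (-4,3,4)
river: ρ → (4,5,-3)
river: ρ → (-3,7,2)
river: ρ → (2,5,-6)
river: ρ → (-6,7,1)
river: ρ → (1,7,-6)
river: ρ → (-6,5,2)
river: ρ → (2,7,-3)
river: ρ → (-3,5,4)
ρ-cycle length = 18 (tail of 0 descent steps not counted)

18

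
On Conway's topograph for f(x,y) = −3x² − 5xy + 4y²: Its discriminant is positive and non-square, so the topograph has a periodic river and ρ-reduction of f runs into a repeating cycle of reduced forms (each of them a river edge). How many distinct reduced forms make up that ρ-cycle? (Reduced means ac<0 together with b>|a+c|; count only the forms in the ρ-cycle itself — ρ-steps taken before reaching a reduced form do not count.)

D = 73, ⌊√D⌋ = 8
descent: ρ → (4,5,-3)  [lands on river]
river: ρ → (-3,7,2)
river: ρ → (2,5,-6)
river: ρ → (-6,7,1)
river: ρ → (1,7,-6)
river: ρ → (-6,5,2)
river: ρ → (2,7,-3)
river: ρ → (-3,5,4)
river: ρ → (4,3,-4)
river: ρ → (-4,5,3)
river: ρ → (3,7,-2)
river: ρ → (-2,5,6)
river: ρ → (6,7,-1)
river: ρ → (-1,7,6)
river: ρ → (6,5,-2)
river: ρ → (-2,7,3)
river: ρ → (3,5,-4)
river: ρ → (-4,3,4)
ρ-cycle length = 18 (tail of 1 descent step not counted)

18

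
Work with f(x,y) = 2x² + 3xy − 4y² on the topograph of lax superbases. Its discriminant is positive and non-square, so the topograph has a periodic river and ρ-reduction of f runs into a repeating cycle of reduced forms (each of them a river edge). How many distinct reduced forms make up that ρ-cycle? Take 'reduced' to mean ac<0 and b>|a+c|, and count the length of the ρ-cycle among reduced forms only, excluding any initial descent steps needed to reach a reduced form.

D = 41, ⌊√D⌋ = 6
river: ρ → (-4,5,1)
river: ρ → (1,5,-4)
river: ρ → (-4,3,2)
river: ρ → (2,5,-2)
river: ρ → (-2,3,4)
river: ρ → (4,5,-1)
river: ρ → (-1,5,4)
river: ρ → (4,3,-2)
river: ρ → (-2,5,2)
river: ρ → (2,3,-4)
ρ-cycle length = 10 (tail of 0 descent steps not counted)

10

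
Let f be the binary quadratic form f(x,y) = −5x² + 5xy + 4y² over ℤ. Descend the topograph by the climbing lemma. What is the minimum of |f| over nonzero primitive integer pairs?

river: ρ → (4,3,-6)
river: ρ → (-6,9,1)
river: ρ → (1,9,-6)
river: ρ → (-6,3,4)
river: ρ → (4,5,-5)
river: ρ → (-5,5,4)
closes: descent 0, river 6
min |a| on river = 1

1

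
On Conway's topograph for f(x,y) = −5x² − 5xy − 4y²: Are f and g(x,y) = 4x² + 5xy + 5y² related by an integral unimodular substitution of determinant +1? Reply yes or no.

D₁ = -55, D₂ = -55
f is negative-definite; reduce −f:
−f: flip: (5,5,4)→(4,-5,5)
−f: translate: b→3 (≡-5 mod 8), so (4,-5,5)→(4,3,4)
−f: reduced (well bottom): (4,3,4) with a≤c, −a<b≤a
flip sign back: reduced form of f is (-4,-3,-4)
g: translate: b→-3 (≡5 mod 8), so (4,5,5)→(4,-3,4)
g: flip: (4,-3,4)→(4,3,4)
g: reduced (well bottom): (4,3,4) with a≤c, −a<b≤a
reduced forms (-4, -3, -4) vs (4, 3, 4) ⇒ inequivalent

no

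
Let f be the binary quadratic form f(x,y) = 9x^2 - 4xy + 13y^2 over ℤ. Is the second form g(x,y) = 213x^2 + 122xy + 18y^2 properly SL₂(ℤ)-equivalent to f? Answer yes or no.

D₁ = -452, D₂ = -452
f: reduced (well bottom): (9,-4,13) with a≤c, −a<b≤a
g: flip: (213,122,18)→(18,-122,213)
g: translate: b→-14 (≡-122 mod 36), so (18,-122,213)→(18,-14,9)
g: flip: (18,-14,9)→(9,14,18)
g: translate: b→-4 (≡14 mod 18), so (9,14,18)→(9,-4,13)
g: reduced (well bottom): (9,-4,13) with a≤c, −a<b≤a
reduced forms (9, -4, 13) vs (9, -4, 13) ⇒ equivalent

yes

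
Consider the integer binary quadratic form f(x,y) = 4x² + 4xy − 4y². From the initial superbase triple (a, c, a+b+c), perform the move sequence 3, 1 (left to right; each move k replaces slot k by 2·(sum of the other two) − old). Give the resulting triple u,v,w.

start (4,-4,4) = (f(1,0),f(0,1),f(1,1))
replace slot 3: 2·(4+(-4)) − 4 = -4 → (4,-4,-4)
replace slot 1: 2·((-4)+(-4)) − 4 = -20 → (-20,-4,-4)

-20,-4,-4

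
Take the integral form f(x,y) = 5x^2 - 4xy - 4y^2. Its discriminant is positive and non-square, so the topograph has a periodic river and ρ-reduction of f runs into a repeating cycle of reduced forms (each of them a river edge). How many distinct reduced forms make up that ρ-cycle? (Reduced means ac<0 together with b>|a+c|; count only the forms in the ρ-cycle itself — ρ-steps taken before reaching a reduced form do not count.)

D = 96, ⌊√D⌋ = 9
descent: ρ → (-4,4,5)  [lands on river]
river: ρ → (5,6,-3)
river: ρ → (-3,6,5)
river: ρ → (5,4,-4)
ρ-cycle length = 4 (tail of 1 descent step not counted)

4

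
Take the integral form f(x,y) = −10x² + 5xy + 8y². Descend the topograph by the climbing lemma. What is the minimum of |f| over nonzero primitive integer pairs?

river: ρ → (8,11,-7)
river: ρ → (-7,17,2)
river: ρ → (2,15,-15)
river: ρ → (-15,15,2)
river: ρ → (2,17,-7)
river: ρ → (-7,11,8)
river: ρ → (8,5,-10)
river: ρ → (-10,15,3)
river: ρ → (3,15,-10)
river: ρ → (-10,5,8)
closes: descent 0, river 10
min |a| on river = 2

2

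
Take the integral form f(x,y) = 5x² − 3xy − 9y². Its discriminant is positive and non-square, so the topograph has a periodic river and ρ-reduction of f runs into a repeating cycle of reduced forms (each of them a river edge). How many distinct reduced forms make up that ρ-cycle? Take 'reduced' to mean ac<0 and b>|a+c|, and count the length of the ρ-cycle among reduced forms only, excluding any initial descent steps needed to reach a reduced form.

D = 189, ⌊√D⌋ = 13
descent: ρ → (-9,3,5)
descent: ρ → (5,7,-7)  [lands on river]
river: ρ → (-7,7,5)
river: ρ → (5,13,-1)
river: ρ → (-1,13,5)
ρ-cycle length = 4 (tail of 2 descent steps not counted)

4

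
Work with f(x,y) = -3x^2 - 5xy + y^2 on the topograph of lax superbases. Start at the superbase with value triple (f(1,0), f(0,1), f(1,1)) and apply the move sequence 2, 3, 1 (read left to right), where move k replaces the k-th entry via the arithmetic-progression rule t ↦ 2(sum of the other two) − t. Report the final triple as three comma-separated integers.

start (-3,1,-7) = (f(1,0),f(0,1),f(1,1))
replace slot 2: 2·((-3)+(-7)) − 1 = -21 → (-3,-21,-7)
replace slot 3: 2·((-3)+(-21)) − (-7) = -41 → (-3,-21,-41)
replace slot 1: 2·((-21)+(-41)) − (-3) = -121 → (-121,-21,-41)

-121,-21,-41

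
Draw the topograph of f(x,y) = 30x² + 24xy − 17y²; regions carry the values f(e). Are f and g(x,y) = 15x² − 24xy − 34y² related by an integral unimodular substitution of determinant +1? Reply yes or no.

D₁ = 2616, D₂ = 2616
river cycle of f (length 16): (-17, 44, 10), (10, 36, -33), (-33, 30, 13), (13, 48, -6), (-6, 48, 13), (13, 30, -33), (-33, 36, 10), (10, 44, -17), (-17, 24, 30), (30, 36, -11), … (6 more)
river cycle of g (length 16): (-34, 24, 15), (15, 36, -22), (-22, 8, 29), (29, 50, -1), (-1, 50, 29), (29, 8, -22), (-22, 36, 15), (15, 24, -34), (-34, 44, 5), (5, 46, -25), … (6 more)
cycles differ ⇒ inequivalent

no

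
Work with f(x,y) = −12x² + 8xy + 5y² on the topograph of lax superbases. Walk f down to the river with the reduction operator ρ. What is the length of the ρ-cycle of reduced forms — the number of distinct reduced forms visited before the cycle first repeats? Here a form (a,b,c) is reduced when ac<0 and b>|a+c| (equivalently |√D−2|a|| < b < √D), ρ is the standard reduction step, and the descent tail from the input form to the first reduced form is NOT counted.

D = 304, ⌊√D⌋ = 17
river: ρ → (5,12,-8)
river: ρ → (-8,4,9)
river: ρ → (9,14,-3)
river: ρ → (-3,16,4)
river: ρ → (4,16,-3)
river: ρ → (-3,14,9)
river: ρ → (9,4,-8)
river: ρ → (-8,12,5)
river: ρ → (5,8,-12)
river: ρ → (-12,16,1)
river: ρ → (1,16,-12)
river: ρ → (-12,8,5)
ρ-cycle length = 12 (tail of 0 descent steps not counted)

12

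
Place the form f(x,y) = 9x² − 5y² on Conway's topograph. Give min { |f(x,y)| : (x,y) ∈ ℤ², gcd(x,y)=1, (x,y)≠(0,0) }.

descent: ρ → (-5,10,4)  [lands on river]
river: ρ → (4,6,-9)
river: ρ → (-9,12,1)
river: ρ → (1,12,-9)
river: ρ → (-9,6,4)
river: ρ → (4,10,-5)
closes: descent 1, river 6
min |a| on river = 1

1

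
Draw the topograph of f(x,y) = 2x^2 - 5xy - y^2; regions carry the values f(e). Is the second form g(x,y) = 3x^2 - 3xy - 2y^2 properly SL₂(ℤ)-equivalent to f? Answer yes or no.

D₁ = 33, D₂ = 33
river cycle of f (length 4): (-1, 5, 2), (2, 3, -3), (-3, 3, 2), (2, 5, -1)
river cycle of g (length 4): (-2, 3, 3), (3, 3, -2), (-2, 5, 1), (1, 5, -2)
cycles differ ⇒ inequivalent

no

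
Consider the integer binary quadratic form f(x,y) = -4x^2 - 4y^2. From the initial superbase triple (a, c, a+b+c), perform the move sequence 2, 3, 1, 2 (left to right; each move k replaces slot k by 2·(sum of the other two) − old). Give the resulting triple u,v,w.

start (-4,-4,-8) = (f(1,0),f(0,1),f(1,1))
replace slot 2: 2·((-4)+(-8)) − (-4) = -20 → (-4,-20,-8)
replace slot 3: 2·((-4)+(-20)) − (-8) = -40 → (-4,-20,-40)
replace slot 1: 2·((-20)+(-40)) − (-4) = -116 → (-116,-20,-40)
replace slot 2: 2·((-116)+(-40)) − (-20) = -292 → (-116,-292,-40)

-116,-292,-40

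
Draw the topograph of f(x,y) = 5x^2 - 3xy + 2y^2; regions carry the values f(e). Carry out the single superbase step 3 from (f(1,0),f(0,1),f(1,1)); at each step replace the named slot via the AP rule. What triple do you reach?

start (5,2,4) = (f(1,0),f(0,1),f(1,1))
replace slot 3: 2·(5+2) − 4 = 10 → (5,2,10)

5,2,10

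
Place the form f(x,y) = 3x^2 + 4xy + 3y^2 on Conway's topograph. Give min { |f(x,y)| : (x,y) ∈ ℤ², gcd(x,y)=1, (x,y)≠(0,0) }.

translate: b→-2 (≡4 mod 6), so (3,4,3)→(3,-2,2)
flip: (3,-2,2)→(2,2,3)
reduced (well bottom): (2,2,3) with a≤c, −a<b≤a
well minimum = a = 2

2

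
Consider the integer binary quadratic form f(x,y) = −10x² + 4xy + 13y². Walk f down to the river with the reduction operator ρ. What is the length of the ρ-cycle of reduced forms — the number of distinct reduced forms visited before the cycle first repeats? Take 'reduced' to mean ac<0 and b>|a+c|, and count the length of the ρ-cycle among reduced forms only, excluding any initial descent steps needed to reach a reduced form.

D = 536, ⌊√D⌋ = 23
river: ρ → (13,22,-1)
river: ρ → (-1,22,13)
river: ρ → (13,4,-10)
river: ρ → (-10,16,7)
river: ρ → (7,12,-14)
river: ρ → (-14,16,5)
river: ρ → (5,14,-17)
river: ρ → (-17,20,2)
river: ρ → (2,20,-17)
river: ρ → (-17,14,5)
river: ρ → (5,16,-14)
river: ρ → (-14,12,7)
river: ρ → (7,16,-10)
river: ρ → (-10,4,13)
ρ-cycle length = 14 (tail of 0 descent steps not counted)

14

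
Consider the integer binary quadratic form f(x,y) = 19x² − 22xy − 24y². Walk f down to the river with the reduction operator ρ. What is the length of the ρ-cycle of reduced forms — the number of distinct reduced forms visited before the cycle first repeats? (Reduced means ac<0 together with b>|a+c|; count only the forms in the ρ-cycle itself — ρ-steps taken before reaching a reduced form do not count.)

D = 2308, ⌊√D⌋ = 48
descent: ρ → (-24,22,19)  [lands on river]
river: ρ → (19,16,-27)
river: ρ → (-27,38,8)
river: ρ → (8,42,-17)
river: ρ → (-17,26,24)
river: ρ → (24,22,-19)
river: ρ → (-19,16,27)
river: ρ → (27,38,-8)
river: ρ → (-8,42,17)
river: ρ → (17,26,-24)
ρ-cycle length = 10 (tail of 1 descent step not counted)

10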